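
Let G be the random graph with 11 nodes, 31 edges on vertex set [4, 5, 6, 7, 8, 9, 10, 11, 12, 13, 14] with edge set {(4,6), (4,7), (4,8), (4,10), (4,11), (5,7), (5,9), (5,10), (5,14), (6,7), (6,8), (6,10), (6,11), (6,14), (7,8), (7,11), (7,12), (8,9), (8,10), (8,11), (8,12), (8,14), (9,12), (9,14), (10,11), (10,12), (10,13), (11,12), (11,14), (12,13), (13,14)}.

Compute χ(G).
Clique number ω(G) = 5 (lower bound: χ ≥ ω).
The clique on [4, 6, 8, 10, 11] has size 5, forcing χ ≥ 5, and the coloring below uses 5 colors, so χ(G) = 5.
A valid 5-coloring: color 1: [5, 8, 13]; color 2: [9, 11]; color 3: [7, 10, 14]; color 4: [6, 12]; color 5: [4].

χ(G) = 5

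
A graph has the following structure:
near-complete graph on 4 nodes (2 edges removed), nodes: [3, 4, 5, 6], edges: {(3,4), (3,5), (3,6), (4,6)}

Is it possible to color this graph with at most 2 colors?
The clique on vertices [3, 4, 6] has size 3 > 2, so it alone needs 3 colors.

No, G is not 2-colorable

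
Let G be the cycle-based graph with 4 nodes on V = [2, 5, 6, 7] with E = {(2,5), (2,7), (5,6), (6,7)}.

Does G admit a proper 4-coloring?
A valid 4-coloring: color 1: [5, 7]; color 2: [2, 6].
(χ(G) = 2 ≤ 4.)

Yes, G is 4-colorable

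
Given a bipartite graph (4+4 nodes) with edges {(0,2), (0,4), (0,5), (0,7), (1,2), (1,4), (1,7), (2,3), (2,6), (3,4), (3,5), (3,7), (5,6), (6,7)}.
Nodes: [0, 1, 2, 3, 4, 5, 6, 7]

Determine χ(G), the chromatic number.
Clique number ω(G) = 2 (lower bound: χ ≥ ω).
The graph is bipartite (no odd cycle), so 2 colors suffice: χ(G) = 2.
A valid 2-coloring: color 1: [0, 1, 3, 6]; color 2: [2, 4, 5, 7].

χ(G) = 2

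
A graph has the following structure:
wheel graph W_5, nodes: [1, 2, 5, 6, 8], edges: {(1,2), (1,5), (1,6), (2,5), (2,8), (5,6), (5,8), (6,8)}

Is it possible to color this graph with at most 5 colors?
A valid 5-coloring: color 1: [5]; color 2: [2, 6]; color 3: [1, 8].
(χ(G) = 3 ≤ 5.)

Yes, G is 5-colorable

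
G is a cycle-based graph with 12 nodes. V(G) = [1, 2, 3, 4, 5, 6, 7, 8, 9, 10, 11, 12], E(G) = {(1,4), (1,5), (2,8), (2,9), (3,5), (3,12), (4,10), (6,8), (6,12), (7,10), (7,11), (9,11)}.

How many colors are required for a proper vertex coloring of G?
χ(G) = 2

Clique number ω(G) = 2 (lower bound: χ ≥ ω).
The graph is bipartite (no odd cycle), so 2 colors suffice: χ(G) = 2.
A valid 2-coloring: color 1: [4, 5, 7, 8, 9, 12]; color 2: [1, 2, 3, 6, 10, 11].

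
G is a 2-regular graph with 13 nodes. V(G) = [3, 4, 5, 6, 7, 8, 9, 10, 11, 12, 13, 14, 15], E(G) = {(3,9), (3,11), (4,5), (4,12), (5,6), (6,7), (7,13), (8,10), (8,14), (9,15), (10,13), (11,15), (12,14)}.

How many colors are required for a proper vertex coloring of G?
Clique number ω(G) = 2 (lower bound: χ ≥ ω).
Odd cycle [10, 8, 14, 12, 4, 5, 6, 7, 13] needs 3 colors (χ ≥ 3).
The coloring below uses 3 colors, so χ(G) = 3.
A valid 3-coloring: color 1: [5, 7, 9, 10, 11, 14]; color 2: [3, 4, 6, 8, 13, 15]; color 3: [12].

χ(G) = 3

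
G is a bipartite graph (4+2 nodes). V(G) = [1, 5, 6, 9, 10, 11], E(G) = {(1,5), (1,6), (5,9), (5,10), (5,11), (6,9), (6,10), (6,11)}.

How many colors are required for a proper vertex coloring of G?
Clique number ω(G) = 2 (lower bound: χ ≥ ω).
The graph is bipartite (no odd cycle), so 2 colors suffice: χ(G) = 2.
A valid 2-coloring: color 1: [5, 6]; color 2: [1, 9, 10, 11].

χ(G) = 2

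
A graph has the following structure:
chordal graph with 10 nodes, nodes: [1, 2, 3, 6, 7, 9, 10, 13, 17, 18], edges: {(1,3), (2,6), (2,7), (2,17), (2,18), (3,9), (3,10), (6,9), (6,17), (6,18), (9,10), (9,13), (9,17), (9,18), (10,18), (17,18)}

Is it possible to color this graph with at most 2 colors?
The clique on vertices [2, 6, 17, 18] has size 4 > 2, so it alone needs 4 colors.

No, G is not 2-colorable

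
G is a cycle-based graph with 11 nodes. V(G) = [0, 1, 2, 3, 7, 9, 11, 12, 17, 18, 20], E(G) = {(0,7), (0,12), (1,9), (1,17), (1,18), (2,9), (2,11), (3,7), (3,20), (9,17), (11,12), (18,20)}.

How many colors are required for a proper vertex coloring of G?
χ(G) = 3

Clique number ω(G) = 3 (lower bound: χ ≥ ω).
The clique on [1, 9, 17] has size 3, forcing χ ≥ 3, and the coloring below uses 3 colors, so χ(G) = 3.
A valid 3-coloring: color 1: [1, 2, 7, 12, 20]; color 2: [0, 3, 9, 11, 18]; color 3: [17].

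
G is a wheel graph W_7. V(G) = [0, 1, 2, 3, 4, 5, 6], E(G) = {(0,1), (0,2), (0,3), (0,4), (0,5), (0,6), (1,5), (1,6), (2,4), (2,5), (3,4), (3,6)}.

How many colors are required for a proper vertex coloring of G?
Clique number ω(G) = 3 (lower bound: χ ≥ ω).
The clique on [0, 1, 5] has size 3, forcing χ ≥ 3, and the coloring below uses 3 colors, so χ(G) = 3.
A valid 3-coloring: color 1: [0]; color 2: [4, 5, 6]; color 3: [1, 2, 3].

χ(G) = 3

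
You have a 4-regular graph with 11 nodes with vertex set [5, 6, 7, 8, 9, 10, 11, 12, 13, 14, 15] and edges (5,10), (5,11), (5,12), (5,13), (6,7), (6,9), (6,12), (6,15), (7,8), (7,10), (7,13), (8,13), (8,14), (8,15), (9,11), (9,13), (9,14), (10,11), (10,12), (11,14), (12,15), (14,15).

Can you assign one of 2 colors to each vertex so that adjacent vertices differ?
The clique on vertices [5, 10, 11] has size 3 > 2, so it alone needs 3 colors.

No, G is not 2-colorable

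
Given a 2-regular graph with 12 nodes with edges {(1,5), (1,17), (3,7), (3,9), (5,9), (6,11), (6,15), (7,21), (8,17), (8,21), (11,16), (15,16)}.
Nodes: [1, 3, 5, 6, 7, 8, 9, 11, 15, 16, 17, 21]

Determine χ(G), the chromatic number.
χ(G) = 2

Clique number ω(G) = 2 (lower bound: χ ≥ ω).
The graph is bipartite (no odd cycle), so 2 colors suffice: χ(G) = 2.
A valid 2-coloring: color 1: [1, 6, 7, 8, 9, 16]; color 2: [3, 5, 11, 15, 17, 21].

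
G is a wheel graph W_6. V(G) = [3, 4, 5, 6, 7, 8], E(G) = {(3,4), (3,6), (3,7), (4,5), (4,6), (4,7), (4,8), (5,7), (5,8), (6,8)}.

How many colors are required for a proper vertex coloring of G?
Clique number ω(G) = 3 (lower bound: χ ≥ ω).
Odd cycle [6, 8, 5, 7, 3] needs 3 colors (χ ≥ 3).
Vertex 4 is adjacent to every vertex of [3, 5, 6, 7, 8], which already need 3 colors among themselves, so 4 needs a new color (χ ≥ 4).
The coloring below uses 4 colors, so χ(G) = 4.
A valid 4-coloring: color 1: [4]; color 2: [6, 7]; color 3: [3, 8]; color 4: [5].

χ(G) = 4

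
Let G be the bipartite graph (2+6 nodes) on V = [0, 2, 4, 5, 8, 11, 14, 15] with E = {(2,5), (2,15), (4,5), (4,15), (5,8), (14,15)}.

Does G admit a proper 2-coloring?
A valid 2-coloring: color 1: [0, 5, 11, 15]; color 2: [2, 4, 8, 14].
(χ(G) = 2 ≤ 2.)

Yes, G is 2-colorable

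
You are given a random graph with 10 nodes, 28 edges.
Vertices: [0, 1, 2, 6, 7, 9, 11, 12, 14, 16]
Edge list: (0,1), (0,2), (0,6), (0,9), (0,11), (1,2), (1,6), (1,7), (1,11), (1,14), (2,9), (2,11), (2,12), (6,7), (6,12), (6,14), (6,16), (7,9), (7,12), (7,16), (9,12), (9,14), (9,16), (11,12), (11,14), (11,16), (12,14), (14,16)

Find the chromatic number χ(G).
Clique number ω(G) = 4 (lower bound: χ ≥ ω).
The clique on [0, 1, 2, 11] has size 4, forcing χ ≥ 4, and the coloring below uses 4 colors, so χ(G) = 4.
A valid 4-coloring: color 1: [0, 7, 14]; color 2: [1, 12, 16]; color 3: [6, 9, 11]; color 4: [2].

χ(G) = 4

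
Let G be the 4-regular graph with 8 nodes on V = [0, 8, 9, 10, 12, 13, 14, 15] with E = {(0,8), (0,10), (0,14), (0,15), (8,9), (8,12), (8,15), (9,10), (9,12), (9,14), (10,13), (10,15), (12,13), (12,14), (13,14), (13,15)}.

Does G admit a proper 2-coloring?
No, G is not 2-colorable

The clique on vertices [0, 8, 15] has size 3 > 2, so it alone needs 3 colors.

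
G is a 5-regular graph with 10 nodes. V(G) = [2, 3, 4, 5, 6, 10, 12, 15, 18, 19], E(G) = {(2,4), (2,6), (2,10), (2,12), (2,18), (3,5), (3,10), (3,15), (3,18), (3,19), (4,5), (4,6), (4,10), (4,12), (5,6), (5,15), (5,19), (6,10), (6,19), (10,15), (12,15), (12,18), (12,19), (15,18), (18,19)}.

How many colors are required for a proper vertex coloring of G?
χ(G) = 4

Clique number ω(G) = 4 (lower bound: χ ≥ ω).
The clique on [2, 4, 6, 10] has size 4, forcing χ ≥ 4, and the coloring below uses 4 colors, so χ(G) = 4.
A valid 4-coloring: color 1: [4, 15, 19]; color 2: [3, 6, 12]; color 3: [5, 10, 18]; color 4: [2].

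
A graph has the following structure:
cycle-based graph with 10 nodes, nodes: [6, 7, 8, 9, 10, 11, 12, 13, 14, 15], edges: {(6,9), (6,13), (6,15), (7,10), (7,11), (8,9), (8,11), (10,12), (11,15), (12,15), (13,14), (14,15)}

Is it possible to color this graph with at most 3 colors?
Yes, G is 3-colorable

A valid 3-coloring: color 1: [7, 9, 13, 15]; color 2: [6, 10, 11, 14]; color 3: [8, 12].
(χ(G) = 3 ≤ 3.)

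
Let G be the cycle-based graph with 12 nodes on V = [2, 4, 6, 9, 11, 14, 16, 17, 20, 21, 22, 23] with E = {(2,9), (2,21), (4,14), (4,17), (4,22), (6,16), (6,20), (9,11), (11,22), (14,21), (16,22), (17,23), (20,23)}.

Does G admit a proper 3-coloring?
Yes, G is 3-colorable

A valid 3-coloring: color 1: [6, 9, 14, 22, 23]; color 2: [4, 11, 16, 20, 21]; color 3: [2, 17].
(χ(G) = 3 ≤ 3.)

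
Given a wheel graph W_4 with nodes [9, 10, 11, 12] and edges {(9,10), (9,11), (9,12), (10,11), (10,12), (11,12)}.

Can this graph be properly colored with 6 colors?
Yes, G is 6-colorable

A valid 6-coloring: color 1: [9]; color 2: [11]; color 3: [10]; color 4: [12].
(χ(G) = 4 ≤ 6.)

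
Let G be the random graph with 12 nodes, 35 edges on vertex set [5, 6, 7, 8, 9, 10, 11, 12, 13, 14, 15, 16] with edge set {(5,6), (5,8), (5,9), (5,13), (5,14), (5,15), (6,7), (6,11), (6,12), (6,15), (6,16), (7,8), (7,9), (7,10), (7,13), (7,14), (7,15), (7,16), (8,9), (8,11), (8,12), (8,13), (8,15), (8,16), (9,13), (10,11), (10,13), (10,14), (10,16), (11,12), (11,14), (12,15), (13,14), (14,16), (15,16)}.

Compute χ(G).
Clique number ω(G) = 4 (lower bound: χ ≥ ω).
The clique on [5, 8, 9, 13] has size 4, forcing χ ≥ 4, and the coloring below uses 4 colors, so χ(G) = 4.
A valid 4-coloring: color 1: [6, 8, 14]; color 2: [5, 7, 12]; color 3: [11, 13, 16]; color 4: [9, 10, 15].

χ(G) = 4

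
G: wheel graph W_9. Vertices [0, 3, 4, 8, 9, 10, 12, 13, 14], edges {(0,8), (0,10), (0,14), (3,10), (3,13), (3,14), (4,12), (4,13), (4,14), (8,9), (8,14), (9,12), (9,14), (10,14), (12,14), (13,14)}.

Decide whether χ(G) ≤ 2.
No, G is not 2-colorable

The clique on vertices [0, 8, 14] has size 3 > 2, so it alone needs 3 colors.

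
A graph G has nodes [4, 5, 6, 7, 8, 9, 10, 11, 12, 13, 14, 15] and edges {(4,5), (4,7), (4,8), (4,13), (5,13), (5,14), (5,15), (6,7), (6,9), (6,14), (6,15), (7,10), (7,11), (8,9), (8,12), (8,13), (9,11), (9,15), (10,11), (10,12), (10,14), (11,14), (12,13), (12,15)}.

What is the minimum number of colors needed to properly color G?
χ(G) = 4

Clique number ω(G) = 3 (lower bound: χ ≥ ω).
Suppose a proper 3-coloring c exists. The clique [4, 5, 13] takes 3 distinct colors; by symmetry let c(4) = 1, c(5) = 2, c(13) = 3.
- Vertex 8: neighbors [4, 13] already have colors [1, 3] ⇒ c(8) = 2.
- Vertex 12: neighbors [8, 13] already have colors [2, 3] ⇒ c(12) = 1.
- Vertex 15: neighbors [12, 5] already have colors [1, 2] ⇒ c(15) = 3.
- Vertex 9: neighbors [8, 15] already have colors [2, 3] ⇒ c(9) = 1.
- Vertex 6: neighbors [9, 15] already have colors [1, 3] ⇒ c(6) = 2.
- Vertex 7: neighbors [4, 6] already have colors [1, 2] ⇒ c(7) = 3.
- Vertex 10: neighbors [12, 7] already have colors [1, 3] ⇒ c(10) = 2.
- Vertex 11: neighbors [9, 10, 7] already have colors [1, 2, 3] — all 3 colors blocked. Contradiction.
The forced assignments end in a contradiction, so G has no proper 3-coloring (χ ≥ 4).
The coloring below uses 4 colors, so χ(G) = 4.
A valid 4-coloring: color 1: [7, 8, 14, 15]; color 2: [5, 6, 11, 12]; color 3: [9, 10, 13]; color 4: [4].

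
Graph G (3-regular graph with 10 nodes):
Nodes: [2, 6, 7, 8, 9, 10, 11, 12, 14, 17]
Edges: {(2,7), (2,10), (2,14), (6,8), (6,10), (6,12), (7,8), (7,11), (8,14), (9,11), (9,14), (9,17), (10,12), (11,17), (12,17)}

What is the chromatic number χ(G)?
Clique number ω(G) = 3 (lower bound: χ ≥ ω).
The clique on [6, 10, 12] has size 3, forcing χ ≥ 3, and the coloring below uses 3 colors, so χ(G) = 3.
A valid 3-coloring: color 1: [2, 6, 9]; color 2: [8, 11, 12]; color 3: [7, 10, 14, 17].

χ(G) = 3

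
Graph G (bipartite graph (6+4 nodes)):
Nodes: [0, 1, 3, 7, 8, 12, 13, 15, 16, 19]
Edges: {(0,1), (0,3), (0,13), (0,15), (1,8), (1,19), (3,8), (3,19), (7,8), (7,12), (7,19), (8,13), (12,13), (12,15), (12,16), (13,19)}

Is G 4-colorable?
A valid 4-coloring: color 1: [1, 3, 7, 13, 15, 16]; color 2: [0, 8, 12, 19].
(χ(G) = 2 ≤ 4.)

Yes, G is 4-colorable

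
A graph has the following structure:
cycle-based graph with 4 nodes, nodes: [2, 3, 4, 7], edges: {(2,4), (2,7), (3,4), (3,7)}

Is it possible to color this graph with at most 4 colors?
Yes, G is 4-colorable

A valid 4-coloring: color 1: [2, 3]; color 2: [4, 7].
(χ(G) = 2 ≤ 4.)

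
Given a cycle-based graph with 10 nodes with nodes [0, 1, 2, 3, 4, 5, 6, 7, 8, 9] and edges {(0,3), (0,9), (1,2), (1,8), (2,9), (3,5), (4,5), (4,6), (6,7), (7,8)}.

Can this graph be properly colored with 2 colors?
Yes, G is 2-colorable

A valid 2-coloring: color 1: [1, 3, 4, 7, 9]; color 2: [0, 2, 5, 6, 8].
(χ(G) = 2 ≤ 2.)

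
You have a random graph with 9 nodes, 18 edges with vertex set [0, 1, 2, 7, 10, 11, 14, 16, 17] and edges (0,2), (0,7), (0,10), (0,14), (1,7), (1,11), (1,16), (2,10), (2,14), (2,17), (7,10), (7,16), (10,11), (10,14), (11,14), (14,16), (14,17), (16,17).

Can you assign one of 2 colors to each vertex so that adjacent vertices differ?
No, G is not 2-colorable

The clique on vertices [0, 2, 10, 14] has size 4 > 2, so it alone needs 4 colors.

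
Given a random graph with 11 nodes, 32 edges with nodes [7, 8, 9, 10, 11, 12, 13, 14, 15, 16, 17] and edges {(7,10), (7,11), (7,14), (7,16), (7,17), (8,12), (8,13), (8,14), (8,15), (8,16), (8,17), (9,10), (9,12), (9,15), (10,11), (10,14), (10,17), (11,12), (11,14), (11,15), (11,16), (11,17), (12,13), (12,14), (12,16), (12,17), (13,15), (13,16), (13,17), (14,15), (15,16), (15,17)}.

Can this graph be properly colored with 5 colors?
A valid 5-coloring: color 1: [10, 12, 15]; color 2: [9, 11, 13]; color 3: [14, 16, 17]; color 4: [7, 8].
(χ(G) = 4 ≤ 5.)

Yes, G is 5-colorable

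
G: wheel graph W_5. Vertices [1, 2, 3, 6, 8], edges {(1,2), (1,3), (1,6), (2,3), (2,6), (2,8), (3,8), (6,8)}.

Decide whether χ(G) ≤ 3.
Yes, G is 3-colorable

A valid 3-coloring: color 1: [2]; color 2: [1, 8]; color 3: [3, 6].
(χ(G) = 3 ≤ 3.)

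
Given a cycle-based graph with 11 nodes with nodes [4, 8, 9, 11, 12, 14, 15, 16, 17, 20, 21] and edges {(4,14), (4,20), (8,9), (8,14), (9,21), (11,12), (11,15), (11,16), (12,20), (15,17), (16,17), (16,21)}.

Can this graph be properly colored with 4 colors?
A valid 4-coloring: color 1: [8, 11, 17, 20, 21]; color 2: [9, 12, 14, 15, 16]; color 3: [4].
(χ(G) = 3 ≤ 4.)

Yes, G is 4-colorable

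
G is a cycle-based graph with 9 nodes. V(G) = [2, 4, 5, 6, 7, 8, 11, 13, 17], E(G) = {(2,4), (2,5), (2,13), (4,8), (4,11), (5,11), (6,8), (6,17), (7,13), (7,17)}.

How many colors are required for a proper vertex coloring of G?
χ(G) = 3

Clique number ω(G) = 2 (lower bound: χ ≥ ω).
Odd cycle [4, 2, 13, 7, 17, 6, 8] needs 3 colors (χ ≥ 3).
The coloring below uses 3 colors, so χ(G) = 3.
A valid 3-coloring: color 1: [4, 5, 6, 13]; color 2: [2, 7, 8, 11]; color 3: [17].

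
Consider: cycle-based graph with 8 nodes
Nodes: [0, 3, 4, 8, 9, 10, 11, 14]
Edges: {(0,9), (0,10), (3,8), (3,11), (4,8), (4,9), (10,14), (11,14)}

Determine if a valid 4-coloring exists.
A valid 4-coloring: color 1: [0, 3, 4, 14]; color 2: [8, 9, 10, 11].
(χ(G) = 2 ≤ 4.)

Yes, G is 4-colorable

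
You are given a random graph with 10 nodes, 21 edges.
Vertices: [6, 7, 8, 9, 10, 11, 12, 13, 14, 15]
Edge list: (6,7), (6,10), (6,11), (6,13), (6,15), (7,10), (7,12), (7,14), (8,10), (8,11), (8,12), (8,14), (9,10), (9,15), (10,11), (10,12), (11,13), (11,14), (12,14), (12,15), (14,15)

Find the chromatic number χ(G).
Clique number ω(G) = 3 (lower bound: χ ≥ ω).
Odd cycle [7, 12, 8, 11, 6] needs 3 colors (χ ≥ 3).
Vertex 10 is adjacent to every vertex of [6, 7, 8, 11, 12], which already need 3 colors among themselves, so 10 needs a new color (χ ≥ 4).
The coloring below uses 4 colors, so χ(G) = 4.
A valid 4-coloring: color 1: [10, 13, 14]; color 2: [9, 11, 12]; color 3: [6, 8]; color 4: [7, 15].

χ(G) = 4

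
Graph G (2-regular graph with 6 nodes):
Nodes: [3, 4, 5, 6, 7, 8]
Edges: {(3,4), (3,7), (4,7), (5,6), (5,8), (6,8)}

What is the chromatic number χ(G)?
Clique number ω(G) = 3 (lower bound: χ ≥ ω).
The clique on [5, 6, 8] has size 3, forcing χ ≥ 3, and the coloring below uses 3 colors, so χ(G) = 3.
A valid 3-coloring: color 1: [5, 7]; color 2: [3, 8]; color 3: [4, 6].

χ(G) = 3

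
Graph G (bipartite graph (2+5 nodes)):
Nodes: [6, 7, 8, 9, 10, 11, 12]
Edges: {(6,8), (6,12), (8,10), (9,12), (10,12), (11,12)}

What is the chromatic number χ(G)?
Clique number ω(G) = 2 (lower bound: χ ≥ ω).
The graph is bipartite (no odd cycle), so 2 colors suffice: χ(G) = 2.
A valid 2-coloring: color 1: [7, 8, 12]; color 2: [6, 9, 10, 11].

χ(G) = 2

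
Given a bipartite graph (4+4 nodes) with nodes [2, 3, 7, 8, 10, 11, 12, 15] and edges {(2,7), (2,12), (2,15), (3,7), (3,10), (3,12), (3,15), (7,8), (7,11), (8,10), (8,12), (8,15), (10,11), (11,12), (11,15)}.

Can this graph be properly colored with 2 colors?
A valid 2-coloring: color 1: [7, 10, 12, 15]; color 2: [2, 3, 8, 11].
(χ(G) = 2 ≤ 2.)

Yes, G is 2-colorable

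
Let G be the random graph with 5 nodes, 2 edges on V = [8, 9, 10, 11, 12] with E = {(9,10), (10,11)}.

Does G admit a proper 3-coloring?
Yes, G is 3-colorable

A valid 3-coloring: color 1: [8, 10, 12]; color 2: [9, 11].
(χ(G) = 2 ≤ 3.)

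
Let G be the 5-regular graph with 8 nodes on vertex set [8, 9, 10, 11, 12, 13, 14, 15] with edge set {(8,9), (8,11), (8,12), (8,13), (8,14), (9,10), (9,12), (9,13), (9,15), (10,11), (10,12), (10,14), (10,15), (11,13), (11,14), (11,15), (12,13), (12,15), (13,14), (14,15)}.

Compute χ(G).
Clique number ω(G) = 4 (lower bound: χ ≥ ω).
The clique on [8, 9, 12, 13] has size 4, forcing χ ≥ 4, and the coloring below uses 4 colors, so χ(G) = 4.
A valid 4-coloring: color 1: [12, 14]; color 2: [10, 13]; color 3: [8, 15]; color 4: [9, 11].

χ(G) = 4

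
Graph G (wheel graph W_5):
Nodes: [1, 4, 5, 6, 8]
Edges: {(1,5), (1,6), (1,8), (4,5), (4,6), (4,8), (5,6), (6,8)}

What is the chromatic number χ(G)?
χ(G) = 3

Clique number ω(G) = 3 (lower bound: χ ≥ ω).
The clique on [1, 6, 8] has size 3, forcing χ ≥ 3, and the coloring below uses 3 colors, so χ(G) = 3.
A valid 3-coloring: color 1: [6]; color 2: [5, 8]; color 3: [1, 4].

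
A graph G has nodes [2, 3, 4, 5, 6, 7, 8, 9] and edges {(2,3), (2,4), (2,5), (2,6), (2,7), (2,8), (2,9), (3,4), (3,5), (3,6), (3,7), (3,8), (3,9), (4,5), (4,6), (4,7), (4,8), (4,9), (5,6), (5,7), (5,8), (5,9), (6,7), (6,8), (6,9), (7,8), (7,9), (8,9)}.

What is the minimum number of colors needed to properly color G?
Clique number ω(G) = 8 (lower bound: χ ≥ ω).
The clique on [2, 3, 4, 5, 6, 7, 8, 9] has size 8, forcing χ ≥ 8, and the coloring below uses 8 colors, so χ(G) = 8.
A valid 8-coloring: color 1: [4]; color 2: [9]; color 3: [3]; color 4: [7]; color 5: [2]; color 6: [6]; color 7: [8]; color 8: [5].

χ(G) = 8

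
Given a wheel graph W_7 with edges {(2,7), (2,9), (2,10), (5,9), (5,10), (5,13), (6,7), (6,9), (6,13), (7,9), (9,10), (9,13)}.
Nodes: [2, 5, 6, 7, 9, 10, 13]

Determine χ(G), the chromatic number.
χ(G) = 3

Clique number ω(G) = 3 (lower bound: χ ≥ ω).
The clique on [2, 9, 10] has size 3, forcing χ ≥ 3, and the coloring below uses 3 colors, so χ(G) = 3.
A valid 3-coloring: color 1: [9]; color 2: [7, 10, 13]; color 3: [2, 5, 6].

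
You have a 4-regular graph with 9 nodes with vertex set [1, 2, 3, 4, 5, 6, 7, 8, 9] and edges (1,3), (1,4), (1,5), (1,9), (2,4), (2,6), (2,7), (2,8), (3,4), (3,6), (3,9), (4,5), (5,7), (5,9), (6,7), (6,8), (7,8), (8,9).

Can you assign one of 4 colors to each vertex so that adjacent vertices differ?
A valid 4-coloring: color 1: [1, 6]; color 2: [4, 7, 9]; color 3: [2, 3, 5]; color 4: [8].
(χ(G) = 4 ≤ 4.)

Yes, G is 4-colorable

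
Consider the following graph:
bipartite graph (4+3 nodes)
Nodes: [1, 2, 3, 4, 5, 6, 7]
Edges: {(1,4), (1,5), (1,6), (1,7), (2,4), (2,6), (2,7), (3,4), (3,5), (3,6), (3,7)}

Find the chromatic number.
χ(G) = 2

Clique number ω(G) = 2 (lower bound: χ ≥ ω).
The graph is bipartite (no odd cycle), so 2 colors suffice: χ(G) = 2.
A valid 2-coloring: color 1: [1, 2, 3]; color 2: [4, 5, 6, 7].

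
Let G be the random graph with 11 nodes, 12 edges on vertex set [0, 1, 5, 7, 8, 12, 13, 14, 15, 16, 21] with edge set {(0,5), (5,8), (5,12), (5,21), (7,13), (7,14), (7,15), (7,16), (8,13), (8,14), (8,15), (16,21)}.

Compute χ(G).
Clique number ω(G) = 2 (lower bound: χ ≥ ω).
The graph is bipartite (no odd cycle), so 2 colors suffice: χ(G) = 2.
A valid 2-coloring: color 1: [0, 1, 7, 8, 12, 21]; color 2: [5, 13, 14, 15, 16].

χ(G) = 2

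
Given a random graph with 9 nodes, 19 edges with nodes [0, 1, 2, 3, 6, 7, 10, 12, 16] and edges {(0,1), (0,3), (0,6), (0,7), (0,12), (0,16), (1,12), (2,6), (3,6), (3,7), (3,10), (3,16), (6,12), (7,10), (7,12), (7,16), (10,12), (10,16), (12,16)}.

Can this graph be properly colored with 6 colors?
A valid 6-coloring: color 1: [0, 2, 10]; color 2: [3, 12]; color 3: [1, 6, 16]; color 4: [7].
(χ(G) = 4 ≤ 6.)

Yes, G is 6-colorable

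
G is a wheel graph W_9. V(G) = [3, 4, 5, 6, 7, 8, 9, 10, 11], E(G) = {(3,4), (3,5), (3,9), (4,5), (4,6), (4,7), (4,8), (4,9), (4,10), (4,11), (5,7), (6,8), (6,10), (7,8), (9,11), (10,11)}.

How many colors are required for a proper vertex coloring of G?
χ(G) = 3

Clique number ω(G) = 3 (lower bound: χ ≥ ω).
The clique on [3, 4, 9] has size 3, forcing χ ≥ 3, and the coloring below uses 3 colors, so χ(G) = 3.
A valid 3-coloring: color 1: [4]; color 2: [3, 6, 7, 11]; color 3: [5, 8, 9, 10].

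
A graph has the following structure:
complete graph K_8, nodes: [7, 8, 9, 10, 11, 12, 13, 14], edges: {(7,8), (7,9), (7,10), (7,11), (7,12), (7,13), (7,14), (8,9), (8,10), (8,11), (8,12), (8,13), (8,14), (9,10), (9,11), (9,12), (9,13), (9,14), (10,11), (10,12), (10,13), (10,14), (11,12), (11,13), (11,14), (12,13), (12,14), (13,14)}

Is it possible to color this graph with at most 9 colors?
Yes, G is 9-colorable

A valid 9-coloring: color 1: [10]; color 2: [12]; color 3: [8]; color 4: [7]; color 5: [9]; color 6: [14]; color 7: [13]; color 8: [11].
(χ(G) = 8 ≤ 9.)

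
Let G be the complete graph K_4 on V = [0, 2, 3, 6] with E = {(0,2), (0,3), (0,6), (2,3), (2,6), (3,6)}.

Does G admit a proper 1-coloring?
The clique on vertices [0, 2, 3, 6] has size 4 > 1, so it alone needs 4 colors.

No, G is not 1-colorable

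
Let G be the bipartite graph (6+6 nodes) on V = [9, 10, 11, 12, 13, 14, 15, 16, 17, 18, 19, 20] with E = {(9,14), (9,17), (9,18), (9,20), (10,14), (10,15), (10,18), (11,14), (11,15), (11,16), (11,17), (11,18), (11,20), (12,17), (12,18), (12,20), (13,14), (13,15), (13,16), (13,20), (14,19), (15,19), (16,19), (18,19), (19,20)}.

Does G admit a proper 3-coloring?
A valid 3-coloring: color 1: [9, 10, 11, 12, 13, 19]; color 2: [14, 15, 16, 17, 18, 20].
(χ(G) = 2 ≤ 3.)

Yes, G is 3-colorable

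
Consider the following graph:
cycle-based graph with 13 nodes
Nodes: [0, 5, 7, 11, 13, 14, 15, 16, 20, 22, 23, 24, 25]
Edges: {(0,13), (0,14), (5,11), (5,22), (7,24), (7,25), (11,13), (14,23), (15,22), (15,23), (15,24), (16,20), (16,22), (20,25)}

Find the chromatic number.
χ(G) = 3

Clique number ω(G) = 2 (lower bound: χ ≥ ω).
Odd cycle [24, 7, 25, 20, 16, 22, 15] needs 3 colors (χ ≥ 3).
The coloring below uses 3 colors, so χ(G) = 3.
A valid 3-coloring: color 1: [5, 7, 13, 14, 15, 20]; color 2: [0, 11, 22, 23, 24, 25]; color 3: [16].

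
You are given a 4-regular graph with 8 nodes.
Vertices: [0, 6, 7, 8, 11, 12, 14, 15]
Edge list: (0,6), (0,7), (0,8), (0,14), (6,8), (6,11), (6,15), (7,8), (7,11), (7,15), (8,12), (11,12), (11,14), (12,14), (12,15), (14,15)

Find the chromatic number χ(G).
χ(G) = 3

Clique number ω(G) = 3 (lower bound: χ ≥ ω).
The clique on [0, 6, 8] has size 3, forcing χ ≥ 3, and the coloring below uses 3 colors, so χ(G) = 3.
A valid 3-coloring: color 1: [8, 11, 15]; color 2: [6, 7, 14]; color 3: [0, 12].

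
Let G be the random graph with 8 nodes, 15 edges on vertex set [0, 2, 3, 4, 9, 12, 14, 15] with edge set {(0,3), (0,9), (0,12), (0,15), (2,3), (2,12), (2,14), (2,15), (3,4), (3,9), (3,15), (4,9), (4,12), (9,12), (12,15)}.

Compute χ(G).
Clique number ω(G) = 3 (lower bound: χ ≥ ω).
The clique on [0, 3, 9] has size 3, forcing χ ≥ 3, and the coloring below uses 3 colors, so χ(G) = 3.
A valid 3-coloring: color 1: [3, 12, 14]; color 2: [9, 15]; color 3: [0, 2, 4].

χ(G) = 3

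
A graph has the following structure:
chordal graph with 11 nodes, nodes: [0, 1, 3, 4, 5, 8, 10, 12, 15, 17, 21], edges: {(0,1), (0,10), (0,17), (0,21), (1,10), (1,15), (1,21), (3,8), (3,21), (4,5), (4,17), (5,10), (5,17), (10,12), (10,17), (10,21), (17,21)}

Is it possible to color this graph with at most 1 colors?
The clique on vertices [0, 10, 17, 21] has size 4 > 1, so it alone needs 4 colors.

No, G is not 1-colorable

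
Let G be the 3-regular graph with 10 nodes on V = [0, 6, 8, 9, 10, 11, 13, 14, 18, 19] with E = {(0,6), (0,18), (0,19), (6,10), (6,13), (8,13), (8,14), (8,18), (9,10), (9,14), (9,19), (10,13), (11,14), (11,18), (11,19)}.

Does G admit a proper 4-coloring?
A valid 4-coloring: color 1: [13, 14, 18, 19]; color 2: [6, 8, 9, 11]; color 3: [0, 10].
(χ(G) = 3 ≤ 4.)

Yes, G is 4-colorable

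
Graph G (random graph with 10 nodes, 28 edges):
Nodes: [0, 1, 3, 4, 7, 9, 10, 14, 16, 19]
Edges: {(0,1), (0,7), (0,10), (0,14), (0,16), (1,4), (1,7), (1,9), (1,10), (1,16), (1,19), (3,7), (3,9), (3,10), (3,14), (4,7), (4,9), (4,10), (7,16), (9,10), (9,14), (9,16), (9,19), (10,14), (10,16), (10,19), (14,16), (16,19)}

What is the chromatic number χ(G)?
Clique number ω(G) = 5 (lower bound: χ ≥ ω).
The clique on [1, 9, 10, 16, 19] has size 5, forcing χ ≥ 5, and the coloring below uses 5 colors, so χ(G) = 5.
A valid 5-coloring: color 1: [7, 10]; color 2: [0, 9]; color 3: [3, 4, 16]; color 4: [1, 14]; color 5: [19].

χ(G) = 5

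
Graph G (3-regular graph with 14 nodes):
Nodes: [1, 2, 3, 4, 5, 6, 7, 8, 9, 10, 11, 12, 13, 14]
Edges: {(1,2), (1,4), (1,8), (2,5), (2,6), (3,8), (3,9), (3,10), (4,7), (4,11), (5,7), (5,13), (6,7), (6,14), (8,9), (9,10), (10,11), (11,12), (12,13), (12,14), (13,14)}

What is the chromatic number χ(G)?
Clique number ω(G) = 3 (lower bound: χ ≥ ω).
The clique on [3, 8, 9] has size 3, forcing χ ≥ 3, and the coloring below uses 3 colors, so χ(G) = 3.
A valid 3-coloring: color 1: [1, 3, 5, 11, 14]; color 2: [2, 7, 8, 10, 13]; color 3: [4, 6, 9, 12].

χ(G) = 3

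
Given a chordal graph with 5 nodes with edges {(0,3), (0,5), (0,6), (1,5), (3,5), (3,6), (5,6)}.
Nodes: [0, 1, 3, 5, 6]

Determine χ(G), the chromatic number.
Clique number ω(G) = 4 (lower bound: χ ≥ ω).
The clique on [0, 3, 5, 6] has size 4, forcing χ ≥ 4, and the coloring below uses 4 colors, so χ(G) = 4.
A valid 4-coloring: color 1: [5]; color 2: [1, 3]; color 3: [0]; color 4: [6].

χ(G) = 4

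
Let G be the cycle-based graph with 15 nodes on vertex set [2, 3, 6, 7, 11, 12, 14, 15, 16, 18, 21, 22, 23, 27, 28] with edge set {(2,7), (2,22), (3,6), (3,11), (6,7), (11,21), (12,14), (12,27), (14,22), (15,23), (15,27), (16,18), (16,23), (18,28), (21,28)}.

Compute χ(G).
Clique number ω(G) = 2 (lower bound: χ ≥ ω).
Odd cycle [16, 23, 15, 27, 12, 14, 22, 2, 7, 6, 3, 11, 21, 28, 18] needs 3 colors (χ ≥ 3).
The coloring below uses 3 colors, so χ(G) = 3.
A valid 3-coloring: color 1: [3, 7, 12, 15, 16, 22, 28]; color 2: [2, 6, 11, 14, 18, 23, 27]; color 3: [21].

χ(G) = 3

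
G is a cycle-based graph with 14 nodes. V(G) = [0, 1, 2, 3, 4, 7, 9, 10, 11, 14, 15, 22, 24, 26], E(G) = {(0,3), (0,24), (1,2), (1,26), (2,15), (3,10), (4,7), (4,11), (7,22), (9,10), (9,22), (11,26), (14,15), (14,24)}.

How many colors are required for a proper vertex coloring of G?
χ(G) = 2

Clique number ω(G) = 2 (lower bound: χ ≥ ω).
The graph is bipartite (no odd cycle), so 2 colors suffice: χ(G) = 2.
A valid 2-coloring: color 1: [0, 2, 4, 10, 14, 22, 26]; color 2: [1, 3, 7, 9, 11, 15, 24].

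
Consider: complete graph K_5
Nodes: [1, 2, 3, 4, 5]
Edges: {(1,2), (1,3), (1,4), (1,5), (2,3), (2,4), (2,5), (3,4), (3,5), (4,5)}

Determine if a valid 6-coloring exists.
A valid 6-coloring: color 1: [5]; color 2: [3]; color 3: [1]; color 4: [4]; color 5: [2].
(χ(G) = 5 ≤ 6.)

Yes, G is 6-colorable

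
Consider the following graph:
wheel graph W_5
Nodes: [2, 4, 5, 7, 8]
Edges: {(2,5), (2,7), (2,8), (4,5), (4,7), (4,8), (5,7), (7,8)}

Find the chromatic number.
Clique number ω(G) = 3 (lower bound: χ ≥ ω).
The clique on [2, 7, 8] has size 3, forcing χ ≥ 3, and the coloring below uses 3 colors, so χ(G) = 3.
A valid 3-coloring: color 1: [7]; color 2: [5, 8]; color 3: [2, 4].

χ(G) = 3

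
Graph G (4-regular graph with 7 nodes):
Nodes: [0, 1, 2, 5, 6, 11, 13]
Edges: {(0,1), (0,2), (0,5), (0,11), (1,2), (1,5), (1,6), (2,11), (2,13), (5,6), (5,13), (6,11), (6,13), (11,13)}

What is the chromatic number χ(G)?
Clique number ω(G) = 3 (lower bound: χ ≥ ω).
Suppose a proper 3-coloring c exists. The clique [0, 1, 2] takes 3 distinct colors; by symmetry let c(0) = 1, c(1) = 2, c(2) = 3.
- Vertex 5: neighbors [0, 1] already have colors [1, 2] ⇒ c(5) = 3.
- Vertex 6: neighbors [1, 5] already have colors [2, 3] ⇒ c(6) = 1.
- Vertex 11: neighbors [0, 2] already have colors [1, 3] ⇒ c(11) = 2.
- Vertex 13: neighbors [6, 11, 2] already have colors [1, 2, 3] — all 3 colors blocked. Contradiction.
The forced assignments end in a contradiction, so G has no proper 3-coloring (χ ≥ 4).
The coloring below uses 4 colors, so χ(G) = 4.
A valid 4-coloring: color 1: [0, 13]; color 2: [1, 11]; color 3: [2, 5]; color 4: [6].

χ(G) = 4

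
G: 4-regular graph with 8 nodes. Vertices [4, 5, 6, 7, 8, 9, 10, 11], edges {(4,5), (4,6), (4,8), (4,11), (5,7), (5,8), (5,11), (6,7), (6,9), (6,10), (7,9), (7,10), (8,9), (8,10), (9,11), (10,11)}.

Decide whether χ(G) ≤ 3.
Yes, G is 3-colorable

A valid 3-coloring: color 1: [7, 8, 11]; color 2: [4, 9, 10]; color 3: [5, 6].
(χ(G) = 3 ≤ 3.)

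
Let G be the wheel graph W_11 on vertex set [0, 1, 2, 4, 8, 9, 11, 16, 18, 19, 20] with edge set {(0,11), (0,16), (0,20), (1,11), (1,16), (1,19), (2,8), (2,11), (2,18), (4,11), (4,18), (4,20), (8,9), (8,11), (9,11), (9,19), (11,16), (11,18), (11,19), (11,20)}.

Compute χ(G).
Clique number ω(G) = 3 (lower bound: χ ≥ ω).
The clique on [0, 11, 16] has size 3, forcing χ ≥ 3, and the coloring below uses 3 colors, so χ(G) = 3.
A valid 3-coloring: color 1: [11]; color 2: [0, 1, 2, 4, 9]; color 3: [8, 16, 18, 19, 20].

χ(G) = 3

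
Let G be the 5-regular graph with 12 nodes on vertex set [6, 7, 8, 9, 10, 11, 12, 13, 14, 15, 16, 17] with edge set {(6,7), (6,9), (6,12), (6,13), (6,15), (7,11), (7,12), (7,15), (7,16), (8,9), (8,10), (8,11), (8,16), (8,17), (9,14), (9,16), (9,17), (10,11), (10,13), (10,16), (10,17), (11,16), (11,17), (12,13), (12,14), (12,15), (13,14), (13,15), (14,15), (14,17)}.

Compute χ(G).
χ(G) = 4

Clique number ω(G) = 4 (lower bound: χ ≥ ω).
The clique on [6, 12, 13, 15] has size 4, forcing χ ≥ 4, and the coloring below uses 4 colors, so χ(G) = 4.
A valid 4-coloring: color 1: [15, 16, 17]; color 2: [9, 10, 12]; color 3: [7, 8, 13]; color 4: [6, 11, 14].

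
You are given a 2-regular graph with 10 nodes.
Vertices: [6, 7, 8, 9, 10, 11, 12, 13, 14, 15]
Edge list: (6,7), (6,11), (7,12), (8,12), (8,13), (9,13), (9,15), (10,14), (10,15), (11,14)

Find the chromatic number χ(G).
χ(G) = 2

Clique number ω(G) = 2 (lower bound: χ ≥ ω).
The graph is bipartite (no odd cycle), so 2 colors suffice: χ(G) = 2.
A valid 2-coloring: color 1: [7, 8, 9, 10, 11]; color 2: [6, 12, 13, 14, 15].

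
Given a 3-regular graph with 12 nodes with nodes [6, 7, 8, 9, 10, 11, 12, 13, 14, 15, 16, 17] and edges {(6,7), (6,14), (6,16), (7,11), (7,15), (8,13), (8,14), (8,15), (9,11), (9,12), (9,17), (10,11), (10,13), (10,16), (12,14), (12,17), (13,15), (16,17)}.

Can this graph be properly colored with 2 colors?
The clique on vertices [8, 13, 15] has size 3 > 2, so it alone needs 3 colors.

No, G is not 2-colorable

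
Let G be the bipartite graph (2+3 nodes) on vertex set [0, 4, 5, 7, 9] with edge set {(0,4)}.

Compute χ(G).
Clique number ω(G) = 2 (lower bound: χ ≥ ω).
The graph is bipartite (no odd cycle), so 2 colors suffice: χ(G) = 2.
A valid 2-coloring: color 1: [4, 5, 7, 9]; color 2: [0].

χ(G) = 2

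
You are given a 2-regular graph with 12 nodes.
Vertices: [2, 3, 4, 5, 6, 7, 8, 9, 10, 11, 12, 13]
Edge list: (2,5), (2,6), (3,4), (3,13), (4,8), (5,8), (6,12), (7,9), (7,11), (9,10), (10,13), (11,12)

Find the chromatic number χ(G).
Clique number ω(G) = 2 (lower bound: χ ≥ ω).
The graph is bipartite (no odd cycle), so 2 colors suffice: χ(G) = 2.
A valid 2-coloring: color 1: [4, 5, 6, 9, 11, 13]; color 2: [2, 3, 7, 8, 10, 12].

χ(G) = 2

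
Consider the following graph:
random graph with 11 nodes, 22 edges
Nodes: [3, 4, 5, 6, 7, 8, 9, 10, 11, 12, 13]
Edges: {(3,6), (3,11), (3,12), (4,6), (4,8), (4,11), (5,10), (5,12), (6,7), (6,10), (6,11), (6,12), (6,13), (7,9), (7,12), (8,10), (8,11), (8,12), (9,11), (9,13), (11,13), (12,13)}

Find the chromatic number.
χ(G) = 3

Clique number ω(G) = 3 (lower bound: χ ≥ ω).
The clique on [4, 8, 11] has size 3, forcing χ ≥ 3, and the coloring below uses 3 colors, so χ(G) = 3.
A valid 3-coloring: color 1: [5, 6, 8, 9]; color 2: [10, 11, 12]; color 3: [3, 4, 7, 13].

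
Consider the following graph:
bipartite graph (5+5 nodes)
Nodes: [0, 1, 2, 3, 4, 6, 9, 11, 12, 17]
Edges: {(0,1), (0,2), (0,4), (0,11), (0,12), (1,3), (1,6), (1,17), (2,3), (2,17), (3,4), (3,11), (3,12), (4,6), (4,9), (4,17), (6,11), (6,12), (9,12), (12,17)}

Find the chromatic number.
χ(G) = 2

Clique number ω(G) = 2 (lower bound: χ ≥ ω).
The graph is bipartite (no odd cycle), so 2 colors suffice: χ(G) = 2.
A valid 2-coloring: color 1: [0, 3, 6, 9, 17]; color 2: [1, 2, 4, 11, 12].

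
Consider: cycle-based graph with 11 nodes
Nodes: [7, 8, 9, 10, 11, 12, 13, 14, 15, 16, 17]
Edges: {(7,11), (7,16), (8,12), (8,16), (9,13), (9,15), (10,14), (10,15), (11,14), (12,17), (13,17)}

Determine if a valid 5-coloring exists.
Yes, G is 5-colorable

A valid 5-coloring: color 1: [7, 8, 14, 15, 17]; color 2: [10, 11, 12, 13, 16]; color 3: [9].
(χ(G) = 3 ≤ 5.)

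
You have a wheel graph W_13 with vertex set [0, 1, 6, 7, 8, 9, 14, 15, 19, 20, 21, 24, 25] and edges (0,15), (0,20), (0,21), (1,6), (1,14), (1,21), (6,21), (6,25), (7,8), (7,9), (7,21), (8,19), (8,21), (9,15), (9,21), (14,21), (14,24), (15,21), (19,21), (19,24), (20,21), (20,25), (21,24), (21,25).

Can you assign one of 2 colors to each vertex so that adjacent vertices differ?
No, G is not 2-colorable

The clique on vertices [0, 20, 21] has size 3 > 2, so it alone needs 3 colors.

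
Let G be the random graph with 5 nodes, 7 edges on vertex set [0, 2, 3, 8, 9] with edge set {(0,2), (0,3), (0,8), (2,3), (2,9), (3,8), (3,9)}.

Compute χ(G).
χ(G) = 3

Clique number ω(G) = 3 (lower bound: χ ≥ ω).
The clique on [0, 3, 8] has size 3, forcing χ ≥ 3, and the coloring below uses 3 colors, so χ(G) = 3.
A valid 3-coloring: color 1: [3]; color 2: [2, 8]; color 3: [0, 9].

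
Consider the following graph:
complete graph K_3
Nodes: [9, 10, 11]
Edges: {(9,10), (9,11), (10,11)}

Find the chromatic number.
χ(G) = 3

Clique number ω(G) = 3 (lower bound: χ ≥ ω).
The clique on [9, 10, 11] has size 3, forcing χ ≥ 3, and the coloring below uses 3 colors, so χ(G) = 3.
A valid 3-coloring: color 1: [11]; color 2: [10]; color 3: [9].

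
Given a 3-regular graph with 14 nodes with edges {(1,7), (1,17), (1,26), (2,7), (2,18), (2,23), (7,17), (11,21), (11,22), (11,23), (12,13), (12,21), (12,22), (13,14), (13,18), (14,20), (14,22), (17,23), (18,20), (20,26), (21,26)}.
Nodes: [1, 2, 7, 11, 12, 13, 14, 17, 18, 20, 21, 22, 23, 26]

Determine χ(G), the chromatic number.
χ(G) = 3

Clique number ω(G) = 3 (lower bound: χ ≥ ω).
The clique on [1, 7, 17] has size 3, forcing χ ≥ 3, and the coloring below uses 3 colors, so χ(G) = 3.
A valid 3-coloring: color 1: [11, 12, 14, 17, 18, 26]; color 2: [1, 2, 13, 20, 21, 22]; color 3: [7, 23].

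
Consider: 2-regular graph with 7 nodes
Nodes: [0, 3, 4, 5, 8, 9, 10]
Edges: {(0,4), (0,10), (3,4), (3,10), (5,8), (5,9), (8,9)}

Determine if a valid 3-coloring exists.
Yes, G is 3-colorable

A valid 3-coloring: color 1: [4, 9, 10]; color 2: [0, 3, 5]; color 3: [8].
(χ(G) = 3 ≤ 3.)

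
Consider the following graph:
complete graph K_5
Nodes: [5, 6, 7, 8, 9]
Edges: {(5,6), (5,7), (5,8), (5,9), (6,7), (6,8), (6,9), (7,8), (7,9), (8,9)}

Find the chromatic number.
Clique number ω(G) = 5 (lower bound: χ ≥ ω).
The clique on [5, 6, 7, 8, 9] has size 5, forcing χ ≥ 5, and the coloring below uses 5 colors, so χ(G) = 5.
A valid 5-coloring: color 1: [7]; color 2: [8]; color 3: [9]; color 4: [5]; color 5: [6].

χ(G) = 5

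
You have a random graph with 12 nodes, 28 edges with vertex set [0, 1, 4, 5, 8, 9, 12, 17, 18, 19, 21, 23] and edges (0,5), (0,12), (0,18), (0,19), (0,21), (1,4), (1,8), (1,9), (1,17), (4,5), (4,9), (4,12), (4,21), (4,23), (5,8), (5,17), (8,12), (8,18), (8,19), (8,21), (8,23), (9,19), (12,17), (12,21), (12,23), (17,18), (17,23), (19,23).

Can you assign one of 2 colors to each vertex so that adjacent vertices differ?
The clique on vertices [0, 12, 21] has size 3 > 2, so it alone needs 3 colors.

No, G is not 2-colorable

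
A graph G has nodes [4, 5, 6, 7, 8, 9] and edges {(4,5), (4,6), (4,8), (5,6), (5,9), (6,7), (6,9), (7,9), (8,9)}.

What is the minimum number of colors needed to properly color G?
Clique number ω(G) = 3 (lower bound: χ ≥ ω).
The clique on [5, 6, 9] has size 3, forcing χ ≥ 3, and the coloring below uses 3 colors, so χ(G) = 3.
A valid 3-coloring: color 1: [6, 8]; color 2: [4, 9]; color 3: [5, 7].

χ(G) = 3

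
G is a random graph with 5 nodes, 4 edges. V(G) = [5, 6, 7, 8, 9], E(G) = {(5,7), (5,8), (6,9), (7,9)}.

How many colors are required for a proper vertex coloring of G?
Clique number ω(G) = 2 (lower bound: χ ≥ ω).
The graph is bipartite (no odd cycle), so 2 colors suffice: χ(G) = 2.
A valid 2-coloring: color 1: [6, 7, 8]; color 2: [5, 9].

χ(G) = 2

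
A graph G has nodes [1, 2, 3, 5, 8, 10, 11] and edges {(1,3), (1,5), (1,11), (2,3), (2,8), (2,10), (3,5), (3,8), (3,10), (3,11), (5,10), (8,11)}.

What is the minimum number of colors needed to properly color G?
χ(G) = 3

Clique number ω(G) = 3 (lower bound: χ ≥ ω).
The clique on [2, 3, 8] has size 3, forcing χ ≥ 3, and the coloring below uses 3 colors, so χ(G) = 3.
A valid 3-coloring: color 1: [3]; color 2: [1, 8, 10]; color 3: [2, 5, 11].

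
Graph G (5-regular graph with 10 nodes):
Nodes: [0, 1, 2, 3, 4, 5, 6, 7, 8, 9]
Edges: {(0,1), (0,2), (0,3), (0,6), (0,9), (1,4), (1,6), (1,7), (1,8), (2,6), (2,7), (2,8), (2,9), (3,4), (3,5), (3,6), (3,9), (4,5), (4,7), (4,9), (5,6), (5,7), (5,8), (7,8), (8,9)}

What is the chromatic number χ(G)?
Clique number ω(G) = 3 (lower bound: χ ≥ ω).
Odd cycle [0, 9, 4, 5, 6] needs 3 colors (χ ≥ 3).
Vertex 3 is adjacent to every vertex of [0, 4, 5, 6, 9], which already need 3 colors among themselves, so 3 needs a new color (χ ≥ 4).
The coloring below uses 4 colors, so χ(G) = 4.
A valid 4-coloring: color 1: [1, 2, 3]; color 2: [5, 9]; color 3: [0, 4, 8]; color 4: [6, 7].

χ(G) = 4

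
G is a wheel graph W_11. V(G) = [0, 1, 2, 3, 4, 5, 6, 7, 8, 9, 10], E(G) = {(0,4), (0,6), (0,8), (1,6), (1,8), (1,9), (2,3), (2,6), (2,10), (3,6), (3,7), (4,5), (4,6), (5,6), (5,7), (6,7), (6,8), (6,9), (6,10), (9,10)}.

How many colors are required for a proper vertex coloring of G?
Clique number ω(G) = 3 (lower bound: χ ≥ ω).
The clique on [0, 6, 8] has size 3, forcing χ ≥ 3, and the coloring below uses 3 colors, so χ(G) = 3.
A valid 3-coloring: color 1: [6]; color 2: [0, 1, 3, 5, 10]; color 3: [2, 4, 7, 8, 9].

χ(G) = 3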